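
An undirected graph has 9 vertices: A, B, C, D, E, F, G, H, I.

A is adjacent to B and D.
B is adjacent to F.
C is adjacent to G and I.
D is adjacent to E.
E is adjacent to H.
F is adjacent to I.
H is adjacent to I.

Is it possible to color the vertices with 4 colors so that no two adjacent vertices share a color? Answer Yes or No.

Yes

The chromatic number is 3. The cycle D-E-H-I-F-B-A-D has odd length 7, so it cannot be 2-colored; at least 3 colors are needed.
3 colors suffice: color red → {B, D, G, I}; color blue → {A, C, F, H}; color green → {E}.
Since 4 ≥ 3, a proper 4-coloring certainly exists.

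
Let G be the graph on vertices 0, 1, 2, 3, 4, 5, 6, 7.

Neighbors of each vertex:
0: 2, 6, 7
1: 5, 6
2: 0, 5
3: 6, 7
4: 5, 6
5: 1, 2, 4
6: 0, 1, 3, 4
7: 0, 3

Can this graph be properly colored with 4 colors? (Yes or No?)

Yes

The chromatic number is 3. The cycle 5-1-6-0-2-5 has odd length 5, so it cannot be 2-colored; at least 3 colors are needed.
A valid assignment using 3 colors: 0=b, 1=b, 2=c, 3=b, 4=b, 5=a, 6=a, 7=a.
Since 4 ≥ 3, a proper 4-coloring certainly exists.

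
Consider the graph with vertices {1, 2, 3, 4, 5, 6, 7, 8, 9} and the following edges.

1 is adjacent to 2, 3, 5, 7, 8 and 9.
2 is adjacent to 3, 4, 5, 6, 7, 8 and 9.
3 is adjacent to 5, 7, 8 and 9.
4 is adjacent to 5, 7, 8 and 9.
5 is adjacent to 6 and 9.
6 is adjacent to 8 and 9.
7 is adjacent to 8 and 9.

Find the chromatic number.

1, 2, 3, 7, 8 form a clique, so at least 5 colors are needed.
5 colors suffice: color red → {2}; color blue → {8, 9}; color green → {5, 7}; color yellow → {3, 4, 6}; color purple → {1}. No two adjacent vertices share a color.

5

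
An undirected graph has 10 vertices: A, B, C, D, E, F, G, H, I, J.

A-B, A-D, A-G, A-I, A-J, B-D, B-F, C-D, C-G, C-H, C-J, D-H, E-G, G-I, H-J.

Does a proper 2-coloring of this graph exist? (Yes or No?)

A, G, I are mutually adjacent, so at least 3 colors are needed.
So 2 colors are not enough.

No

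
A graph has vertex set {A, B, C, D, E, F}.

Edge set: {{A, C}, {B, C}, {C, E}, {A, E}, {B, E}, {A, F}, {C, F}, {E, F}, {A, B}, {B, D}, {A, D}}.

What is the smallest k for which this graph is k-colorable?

A, B, C, E are mutually adjacent (a clique of size 4), so at least 4 colors are needed.
A valid assignment using 4 colors: A=1, B=2, C=4, D=3, E=3, F=2. Each edge has distinct colors on its endpoints.

4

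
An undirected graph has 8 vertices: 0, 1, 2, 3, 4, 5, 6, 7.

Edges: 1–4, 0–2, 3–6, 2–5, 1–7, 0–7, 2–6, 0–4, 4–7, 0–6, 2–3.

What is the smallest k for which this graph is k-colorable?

2, 3, 6 are mutually adjacent, so at least 3 colors are needed.
3 colors suffice: color a → {0, 1, 3, 5}; color b → {2, 4}; color c → {6, 7}. Each edge has distinct colors on its endpoints.

3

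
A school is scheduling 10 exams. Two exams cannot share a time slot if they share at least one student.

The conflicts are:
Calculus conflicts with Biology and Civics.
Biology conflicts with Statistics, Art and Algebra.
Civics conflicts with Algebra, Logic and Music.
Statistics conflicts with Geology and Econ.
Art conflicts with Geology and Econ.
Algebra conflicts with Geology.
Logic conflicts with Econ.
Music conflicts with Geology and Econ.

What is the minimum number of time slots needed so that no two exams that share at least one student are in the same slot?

2

Statistics and Econ conflict, so at least 2 time slots are needed.
2 time slots suffice: time slot 1 → {Biology, Civics, Geology, Econ}; time slot 2 → {Calculus, Statistics, Art, Algebra, Logic, Music}. Each listed conflict is separated.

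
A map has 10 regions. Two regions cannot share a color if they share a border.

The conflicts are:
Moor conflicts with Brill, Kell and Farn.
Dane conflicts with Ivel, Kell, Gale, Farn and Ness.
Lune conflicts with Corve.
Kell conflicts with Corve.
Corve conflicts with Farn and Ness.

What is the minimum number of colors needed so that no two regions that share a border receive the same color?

2

Lune and Corve conflict, so at least 2 colors are needed.
2 colors suffice: color 1 → {Moor, Dane, Corve}; color 2 → {Brill, Ivel, Lune, Kell, Gale, Farn, Ness}. Every pair that conflicts lands in different colors.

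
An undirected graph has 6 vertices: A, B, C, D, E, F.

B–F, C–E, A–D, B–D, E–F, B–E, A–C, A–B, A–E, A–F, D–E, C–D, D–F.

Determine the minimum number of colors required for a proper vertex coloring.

5

A, B, D, E, F are pairwise adjacent (a clique of size 5), so at least 5 colors are needed.
A valid assignment using 5 colors: A=1, B=5, C=4, D=3, E=2, F=4. Every edge joins two different colors.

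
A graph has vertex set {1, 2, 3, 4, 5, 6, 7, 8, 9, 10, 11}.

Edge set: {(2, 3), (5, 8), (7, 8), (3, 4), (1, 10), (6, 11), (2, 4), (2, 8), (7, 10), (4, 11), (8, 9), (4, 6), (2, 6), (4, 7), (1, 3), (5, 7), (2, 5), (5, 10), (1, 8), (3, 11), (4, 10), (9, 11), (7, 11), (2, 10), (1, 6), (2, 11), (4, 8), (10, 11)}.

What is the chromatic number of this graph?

2, 4, 10, 11 form a clique, so at least 4 colors are needed.
4 colors suffice: color a → {8, 11}; color b → {1, 4, 5, 9}; color c → {2, 7}; color d → {3, 6, 10}. Each edge has distinct colors on its endpoints.

4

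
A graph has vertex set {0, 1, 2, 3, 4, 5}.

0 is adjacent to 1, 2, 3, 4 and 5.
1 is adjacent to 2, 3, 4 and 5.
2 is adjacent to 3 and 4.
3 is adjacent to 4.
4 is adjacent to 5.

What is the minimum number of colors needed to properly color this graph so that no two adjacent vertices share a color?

5

0, 1, 2, 3, 4 are mutually adjacent (a clique of size 5), so at least 5 colors are needed.
A valid assignment using 5 colors: 0=b, 1=c, 2=e, 3=d, 4=a, 5=d. Every edge joins two different colors.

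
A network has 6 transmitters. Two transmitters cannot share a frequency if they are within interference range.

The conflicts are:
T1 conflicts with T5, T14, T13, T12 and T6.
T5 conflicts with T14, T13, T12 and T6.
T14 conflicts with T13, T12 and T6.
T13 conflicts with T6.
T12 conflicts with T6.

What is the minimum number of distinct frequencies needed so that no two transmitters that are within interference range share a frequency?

T1, T5, T14, T12, T6 all conflict with each other, so at least 5 frequencies are needed.
Using 5 frequencies: T1=1, T5=4, T14=2, T13=5, T12=5, T6=3. No two conflicting transmitters share a frequency.

5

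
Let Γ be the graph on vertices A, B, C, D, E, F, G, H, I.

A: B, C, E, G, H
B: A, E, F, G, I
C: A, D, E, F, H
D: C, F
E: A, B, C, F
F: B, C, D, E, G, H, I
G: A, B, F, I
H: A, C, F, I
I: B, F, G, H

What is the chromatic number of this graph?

4

B, F, G, I form a clique, so at least 4 colors are needed.
4 colors suffice: color 1 → {A, F}; color 2 → {B, C}; color 3 → {D, E, G, H}; color 4 → {I}. Each edge has distinct colors on its endpoints.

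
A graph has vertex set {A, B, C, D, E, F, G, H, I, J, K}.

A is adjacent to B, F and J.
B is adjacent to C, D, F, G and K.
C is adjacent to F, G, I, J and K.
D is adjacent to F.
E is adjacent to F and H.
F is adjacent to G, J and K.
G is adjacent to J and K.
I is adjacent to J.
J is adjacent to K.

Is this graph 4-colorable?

No

C, F, G, J, K are mutually adjacent (a clique of size 5), so at least 5 colors are needed.
So 4 colors are not enough.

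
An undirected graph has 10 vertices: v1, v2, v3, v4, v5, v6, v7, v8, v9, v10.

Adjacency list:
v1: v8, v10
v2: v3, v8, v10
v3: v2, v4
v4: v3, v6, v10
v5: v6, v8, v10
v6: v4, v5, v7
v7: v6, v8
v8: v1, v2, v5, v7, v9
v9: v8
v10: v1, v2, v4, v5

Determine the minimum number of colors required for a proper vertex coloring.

v5 and v6 are adjacent, so at least 2 colors are needed.
2 colors suffice: color 1 → {v3, v6, v8, v10}; color 2 → {v1, v2, v4, v5, v7, v9}. Every edge joins two different colors.

2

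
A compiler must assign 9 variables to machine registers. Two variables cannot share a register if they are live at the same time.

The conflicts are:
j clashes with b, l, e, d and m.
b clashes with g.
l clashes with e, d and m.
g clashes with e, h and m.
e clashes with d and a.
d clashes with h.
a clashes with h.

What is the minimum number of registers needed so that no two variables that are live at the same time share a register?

4

j, l, e, d are mutually in conflict, so at least 4 registers are needed.
4 registers suffice: register 1 → {j, g, a}; register 2 → {b, e, h, m}; register 3 → {d}; register 4 → {l}. Each listed conflict is separated.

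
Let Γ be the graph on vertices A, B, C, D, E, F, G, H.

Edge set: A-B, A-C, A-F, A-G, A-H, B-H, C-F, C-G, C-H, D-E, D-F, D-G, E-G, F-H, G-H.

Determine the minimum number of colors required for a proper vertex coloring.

4

A, C, F, H are mutually adjacent (a clique of size 4), so at least 4 colors are needed.
A valid assignment using 4 colors: A=2, B=3, C=4, D=1, E=2, F=3, G=3, H=1. Each edge has distinct colors on its endpoints.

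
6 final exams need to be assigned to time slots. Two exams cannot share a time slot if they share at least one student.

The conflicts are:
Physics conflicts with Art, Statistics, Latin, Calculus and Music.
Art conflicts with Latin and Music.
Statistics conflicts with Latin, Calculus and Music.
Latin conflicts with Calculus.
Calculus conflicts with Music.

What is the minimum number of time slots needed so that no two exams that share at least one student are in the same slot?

Physics, Statistics, Calculus, Music pairwise conflict, so at least 4 time slots are needed.
A valid assignment using 4 time slots: Physics=1, Art=3, Statistics=3, Latin=2, Calculus=4, Music=2. Every pair that conflicts lands in different time slots.

4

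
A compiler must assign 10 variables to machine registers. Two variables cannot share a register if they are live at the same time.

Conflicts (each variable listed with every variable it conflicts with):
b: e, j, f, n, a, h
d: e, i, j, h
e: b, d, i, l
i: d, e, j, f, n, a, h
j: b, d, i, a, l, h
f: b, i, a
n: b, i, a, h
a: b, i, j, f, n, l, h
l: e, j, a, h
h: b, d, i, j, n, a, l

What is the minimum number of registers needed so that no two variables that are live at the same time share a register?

j, a, l, h pairwise conflict, so at least 4 registers are needed.
A valid assignment using 4 registers: b=2, d=1, e=3, i=2, j=4, f=3, n=4, a=1, l=2, h=3. Each listed conflict is separated.

4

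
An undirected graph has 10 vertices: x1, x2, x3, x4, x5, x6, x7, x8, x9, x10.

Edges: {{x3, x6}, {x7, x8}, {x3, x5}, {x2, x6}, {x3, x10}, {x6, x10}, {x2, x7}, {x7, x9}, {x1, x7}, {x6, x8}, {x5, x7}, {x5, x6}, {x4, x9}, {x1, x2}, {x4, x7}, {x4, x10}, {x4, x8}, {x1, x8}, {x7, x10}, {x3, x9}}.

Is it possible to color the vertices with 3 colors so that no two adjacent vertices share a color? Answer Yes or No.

Yes

The chromatic number is 3. x4, x7, x8 are mutually adjacent, so at least 3 colors are needed.
3 colors suffice: color 1 → {x6, x7}; color 2 → {x1, x3, x4}; color 3 → {x2, x5, x8, x9, x10}.
That is already a proper 3-coloring.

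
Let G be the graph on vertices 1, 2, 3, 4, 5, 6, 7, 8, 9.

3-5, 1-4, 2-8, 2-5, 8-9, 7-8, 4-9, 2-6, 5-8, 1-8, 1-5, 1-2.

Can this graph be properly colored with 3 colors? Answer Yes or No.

1, 2, 5, 8 form a clique, so at least 4 colors are needed.
So 3 colors are not enough.

No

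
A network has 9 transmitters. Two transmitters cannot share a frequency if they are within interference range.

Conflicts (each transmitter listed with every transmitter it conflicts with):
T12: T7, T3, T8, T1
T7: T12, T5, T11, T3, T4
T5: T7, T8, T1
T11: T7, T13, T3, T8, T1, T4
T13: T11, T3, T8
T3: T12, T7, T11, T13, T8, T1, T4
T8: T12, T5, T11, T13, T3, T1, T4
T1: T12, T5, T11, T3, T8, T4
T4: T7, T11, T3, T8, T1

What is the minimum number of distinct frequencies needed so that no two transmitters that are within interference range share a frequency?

T11, T3, T8, T1, T4 are mutually in conflict, so at least 5 frequencies are needed.
5 frequencies suffice: frequency 1 → {T5, T3}; frequency 2 → {T7, T8}; frequency 3 → {T13, T1}; frequency 4 → {T12, T11}; frequency 5 → {T4}. Each listed conflict is separated.

5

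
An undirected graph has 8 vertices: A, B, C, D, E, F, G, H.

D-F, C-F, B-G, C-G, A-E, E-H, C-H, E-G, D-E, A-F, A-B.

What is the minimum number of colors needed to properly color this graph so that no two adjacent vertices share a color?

3

The cycle A-E-H-C-F-A has odd length 5, so it cannot be 2-colored; at least 3 colors are needed.
3 colors suffice: color 1 → {B, C, E}; color 2 → {A, D, G, H}; color 3 → {F}. Each edge has distinct colors on its endpoints.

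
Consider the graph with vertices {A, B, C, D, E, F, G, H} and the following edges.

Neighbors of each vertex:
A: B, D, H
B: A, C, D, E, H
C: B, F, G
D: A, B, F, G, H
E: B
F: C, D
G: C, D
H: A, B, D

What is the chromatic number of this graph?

4

A, B, D, H are pairwise adjacent (a clique of size 4), so at least 4 colors are needed.
4 colors suffice: color red → {C, D, E}; color blue → {B, F, G}; color green → {H}; color yellow → {A}. Each edge has distinct colors on its endpoints.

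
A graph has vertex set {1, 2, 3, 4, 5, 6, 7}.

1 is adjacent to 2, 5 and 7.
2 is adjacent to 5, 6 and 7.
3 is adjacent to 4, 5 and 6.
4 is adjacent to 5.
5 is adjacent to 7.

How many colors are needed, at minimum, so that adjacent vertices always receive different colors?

1, 2, 5, 7 are pairwise adjacent (a clique of size 4), so at least 4 colors are needed.
4 colors suffice: color a → {5, 6}; color b → {2, 3}; color c → {4, 7}; color d → {1}. Each edge has distinct colors on its endpoints.

4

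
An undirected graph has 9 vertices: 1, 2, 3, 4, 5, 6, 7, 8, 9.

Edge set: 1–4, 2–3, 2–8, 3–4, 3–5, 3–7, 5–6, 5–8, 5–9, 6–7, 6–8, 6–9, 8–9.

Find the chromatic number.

4

5, 6, 8, 9 are pairwise adjacent (a clique of size 4), so at least 4 colors are needed.
4 colors suffice: color a → {2, 4, 5, 7}; color b → {1, 3, 8}; color c → {6}; color d → {9}. No two adjacent vertices share a color.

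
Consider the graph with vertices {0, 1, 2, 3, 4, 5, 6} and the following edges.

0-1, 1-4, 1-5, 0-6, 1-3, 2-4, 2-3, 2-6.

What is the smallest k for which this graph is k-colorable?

3

The cycle 1-3-2-6-0-1 has odd length 5, so it cannot be 2-colored; at least 3 colors are needed.
A valid assignment using 3 colors: 0=b, 1=a, 2=a, 3=b, 4=b, 5=b, 6=c. No two adjacent vertices share a color.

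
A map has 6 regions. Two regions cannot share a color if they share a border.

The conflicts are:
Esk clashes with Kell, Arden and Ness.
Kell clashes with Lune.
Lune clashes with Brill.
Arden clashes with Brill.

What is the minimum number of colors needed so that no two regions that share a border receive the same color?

3

The cycle Esk-Arden-Brill-Lune-Kell-Esk has odd length 5, so it cannot be 2-colored; at least 3 colors are needed.
3 colors suffice: color 1 → {Esk, Brill}; color 2 → {Kell, Arden, Ness}; color 3 → {Lune}. Each listed conflict is separated.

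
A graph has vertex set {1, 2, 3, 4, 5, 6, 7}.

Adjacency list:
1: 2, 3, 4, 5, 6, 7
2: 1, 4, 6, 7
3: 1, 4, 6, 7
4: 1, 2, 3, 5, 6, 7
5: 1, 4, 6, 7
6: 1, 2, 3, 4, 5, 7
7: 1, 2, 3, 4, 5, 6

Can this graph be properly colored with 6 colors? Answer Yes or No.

Yes

The chromatic number is 5. 1, 2, 4, 6, 7 are mutually adjacent (a clique of size 5), so at least 5 colors are needed.
5 colors suffice: 1=c, 2=e, 3=e, 4=a, 5=e, 6=b, 7=d.
Since 6 ≥ 5, a proper 6-coloring certainly exists.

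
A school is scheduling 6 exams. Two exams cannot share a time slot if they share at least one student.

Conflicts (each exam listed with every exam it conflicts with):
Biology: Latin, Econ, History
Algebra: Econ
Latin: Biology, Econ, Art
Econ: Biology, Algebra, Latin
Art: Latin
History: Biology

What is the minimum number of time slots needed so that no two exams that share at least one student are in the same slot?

Biology, Latin, Econ all conflict with each other, so at least 3 time slots are needed.
3 time slots suffice: time slot 1 → {Econ, Art, History}; time slot 2 → {Biology, Algebra}; time slot 3 → {Latin}. Each listed conflict is separated.

3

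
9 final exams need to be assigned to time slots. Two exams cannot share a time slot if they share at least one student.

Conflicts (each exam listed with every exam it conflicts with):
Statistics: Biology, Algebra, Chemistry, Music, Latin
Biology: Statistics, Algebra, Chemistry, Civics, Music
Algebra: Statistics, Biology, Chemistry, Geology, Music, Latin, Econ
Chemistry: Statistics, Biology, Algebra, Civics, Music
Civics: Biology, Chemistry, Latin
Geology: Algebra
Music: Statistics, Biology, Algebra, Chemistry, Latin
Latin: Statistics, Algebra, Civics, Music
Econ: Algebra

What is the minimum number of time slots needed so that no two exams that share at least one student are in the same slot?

5

Statistics, Biology, Algebra, Chemistry, Music are mutually in conflict, so at least 5 time slots are needed.
5 time slots suffice: time slot 1 → {Algebra, Civics}; time slot 2 → {Statistics, Geology, Econ}; time slot 3 → {Music}; time slot 4 → {Biology, Latin}; time slot 5 → {Chemistry}. Every pair that conflicts lands in different time slots.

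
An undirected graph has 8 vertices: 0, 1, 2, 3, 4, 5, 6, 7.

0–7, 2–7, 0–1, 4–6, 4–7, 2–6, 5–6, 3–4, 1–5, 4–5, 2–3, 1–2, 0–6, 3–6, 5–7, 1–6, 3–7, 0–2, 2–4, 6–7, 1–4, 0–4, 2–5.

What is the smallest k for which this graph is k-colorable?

2, 4, 5, 6, 7 form a clique, so at least 5 colors are needed.
One proper 5-coloring: 0=e, 1=d, 2=c, 3=e, 4=a, 5=e, 6=b, 7=d. Every edge joins two different colors.

5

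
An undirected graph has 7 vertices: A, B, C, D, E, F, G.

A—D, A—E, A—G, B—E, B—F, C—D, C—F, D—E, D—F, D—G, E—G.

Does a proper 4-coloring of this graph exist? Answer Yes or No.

Yes

The chromatic number is 4. A, D, E, G are mutually adjacent (a clique of size 4), so at least 4 colors are needed.
4 colors suffice: color 1 → {B, D}; color 2 → {E, F}; color 3 → {C, G}; color 4 → {A}.
That is already a proper 4-coloring.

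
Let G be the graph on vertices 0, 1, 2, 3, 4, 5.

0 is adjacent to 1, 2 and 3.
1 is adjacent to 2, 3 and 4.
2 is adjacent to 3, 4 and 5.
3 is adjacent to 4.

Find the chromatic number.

1, 2, 3, 4 are pairwise adjacent (a clique of size 4), so at least 4 colors are needed.
4 colors suffice: 0=d, 1=b, 2=a, 3=c, 4=d, 5=b. Each edge has distinct colors on its endpoints.

4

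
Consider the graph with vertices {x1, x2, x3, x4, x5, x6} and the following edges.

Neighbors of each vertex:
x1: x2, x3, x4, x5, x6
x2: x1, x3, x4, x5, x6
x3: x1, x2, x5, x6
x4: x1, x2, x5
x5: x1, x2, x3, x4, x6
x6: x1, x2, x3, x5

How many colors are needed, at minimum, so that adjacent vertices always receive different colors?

5

x1, x2, x3, x5, x6 form a clique, so at least 5 colors are needed.
One proper 5-coloring: x1=2, x2=1, x3=5, x4=4, x5=3, x6=4. Every edge joins two different colors.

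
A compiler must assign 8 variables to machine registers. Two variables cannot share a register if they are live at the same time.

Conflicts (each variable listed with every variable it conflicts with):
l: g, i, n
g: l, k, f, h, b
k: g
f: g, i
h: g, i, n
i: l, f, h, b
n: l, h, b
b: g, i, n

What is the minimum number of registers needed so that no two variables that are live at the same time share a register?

2

g and h conflict, so at least 2 registers are needed.
A valid assignment using 2 registers: l=2, g=1, k=2, f=2, h=2, i=1, n=1, b=2. Every pair that conflicts lands in different registers.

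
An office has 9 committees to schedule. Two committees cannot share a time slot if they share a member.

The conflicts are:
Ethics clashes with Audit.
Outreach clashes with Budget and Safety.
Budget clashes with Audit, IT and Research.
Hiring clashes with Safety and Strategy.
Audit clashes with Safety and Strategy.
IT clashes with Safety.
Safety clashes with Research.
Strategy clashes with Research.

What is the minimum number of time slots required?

Budget and IT conflict, so at least 2 time slots are needed.
2 time slots suffice: Ethics=1, Outreach=2, Budget=1, Hiring=2, Audit=2, IT=2, Safety=1, Strategy=1, Research=2. No two conflicting committees share a time slot.

2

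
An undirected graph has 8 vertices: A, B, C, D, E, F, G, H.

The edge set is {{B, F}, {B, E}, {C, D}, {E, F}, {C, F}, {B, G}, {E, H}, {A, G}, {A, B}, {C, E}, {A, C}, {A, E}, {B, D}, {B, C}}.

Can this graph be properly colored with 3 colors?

No

B, C, E, F are mutually adjacent (a clique of size 4), so at least 4 colors are needed.
So 3 colors are not enough.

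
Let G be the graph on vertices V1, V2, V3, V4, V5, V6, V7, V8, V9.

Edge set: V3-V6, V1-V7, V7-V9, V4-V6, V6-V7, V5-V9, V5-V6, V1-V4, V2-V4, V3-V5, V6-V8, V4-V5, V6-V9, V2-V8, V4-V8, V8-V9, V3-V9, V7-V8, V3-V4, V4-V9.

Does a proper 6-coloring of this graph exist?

Yes

The chromatic number is 5. V3, V4, V5, V6, V9 are mutually adjacent (a clique of size 5), so at least 5 colors are needed.
5 colors suffice: color red → {V4, V7}; color blue → {V1, V2, V6}; color green → {V9}; color yellow → {V3, V8}; color purple → {V5}.
Since 6 ≥ 5, a proper 6-coloring certainly exists.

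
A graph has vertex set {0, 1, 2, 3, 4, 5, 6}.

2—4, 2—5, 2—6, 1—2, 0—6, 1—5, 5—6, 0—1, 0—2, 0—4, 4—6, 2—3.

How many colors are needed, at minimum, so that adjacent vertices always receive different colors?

4

0, 2, 4, 6 are pairwise adjacent (a clique of size 4), so at least 4 colors are needed.
4 colors suffice: color a → {2}; color b → {1, 3, 6}; color c → {0, 5}; color d → {4}. No two adjacent vertices share a color.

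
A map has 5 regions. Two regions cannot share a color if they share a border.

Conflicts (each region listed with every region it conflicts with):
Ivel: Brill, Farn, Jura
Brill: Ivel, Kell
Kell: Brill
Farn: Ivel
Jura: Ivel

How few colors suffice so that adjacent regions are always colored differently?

2

Ivel and Farn conflict, so at least 2 colors are needed.
One proper 2-coloring: Ivel=1, Brill=2, Kell=1, Farn=2, Jura=2. Each listed conflict is separated.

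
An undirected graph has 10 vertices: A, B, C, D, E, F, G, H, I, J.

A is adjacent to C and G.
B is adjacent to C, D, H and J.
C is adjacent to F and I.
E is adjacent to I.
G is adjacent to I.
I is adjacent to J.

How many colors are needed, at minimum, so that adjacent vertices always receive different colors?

B and D are adjacent, so at least 2 colors are needed.
One proper 2-coloring: A=red, B=red, C=blue, D=blue, E=blue, F=red, G=blue, H=blue, I=red, J=blue. No two adjacent vertices share a color.

2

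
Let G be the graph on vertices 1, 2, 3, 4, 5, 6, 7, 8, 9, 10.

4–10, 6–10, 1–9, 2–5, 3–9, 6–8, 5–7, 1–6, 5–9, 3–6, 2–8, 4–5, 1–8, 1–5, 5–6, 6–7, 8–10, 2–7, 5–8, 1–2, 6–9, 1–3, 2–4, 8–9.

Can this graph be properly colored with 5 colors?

Yes

The chromatic number is 5. 1, 5, 6, 8, 9 form a clique, so at least 5 colors are needed.
5 colors suffice: color red → {3, 5, 10}; color blue → {2, 6}; color green → {1, 4, 7}; color yellow → {8}; color purple → {9}.
That is already a proper 5-coloring.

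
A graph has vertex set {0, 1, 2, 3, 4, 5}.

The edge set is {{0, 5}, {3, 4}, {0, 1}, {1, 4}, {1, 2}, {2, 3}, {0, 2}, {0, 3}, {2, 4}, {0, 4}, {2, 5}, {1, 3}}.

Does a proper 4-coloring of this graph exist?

No

0, 1, 2, 3, 4 are pairwise adjacent (a clique of size 5), so at least 5 colors are needed.
So 4 colors are not enough.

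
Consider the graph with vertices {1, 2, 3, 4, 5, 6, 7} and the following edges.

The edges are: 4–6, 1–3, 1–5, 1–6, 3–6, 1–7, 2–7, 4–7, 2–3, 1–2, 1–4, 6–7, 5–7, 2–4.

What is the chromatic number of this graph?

1, 4, 6, 7 are pairwise adjacent (a clique of size 4), so at least 4 colors are needed.
4 colors suffice: color red → {1}; color blue → {3, 7}; color green → {2, 5, 6}; color yellow → {4}. No two adjacent vertices share a color.

4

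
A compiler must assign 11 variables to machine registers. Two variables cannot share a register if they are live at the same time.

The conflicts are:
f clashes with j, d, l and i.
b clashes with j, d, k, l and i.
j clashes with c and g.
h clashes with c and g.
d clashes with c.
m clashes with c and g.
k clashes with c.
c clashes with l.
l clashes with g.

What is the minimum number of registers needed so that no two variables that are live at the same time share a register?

2

h and c conflict, so at least 2 registers are needed.
2 registers suffice: f=1, b=1, j=2, h=2, d=2, m=2, k=2, c=1, l=2, g=1, i=2. Each listed conflict is separated.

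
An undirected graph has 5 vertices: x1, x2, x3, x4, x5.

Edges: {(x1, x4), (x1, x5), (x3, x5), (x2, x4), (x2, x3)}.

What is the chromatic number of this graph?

3

The cycle x1-x5-x3-x2-x4-x1 has odd length 5, so it cannot be 2-colored; at least 3 colors are needed.
3 colors suffice: color 1 → {x3, x4}; color 2 → {x2, x5}; color 3 → {x1}. Each edge has distinct colors on its endpoints.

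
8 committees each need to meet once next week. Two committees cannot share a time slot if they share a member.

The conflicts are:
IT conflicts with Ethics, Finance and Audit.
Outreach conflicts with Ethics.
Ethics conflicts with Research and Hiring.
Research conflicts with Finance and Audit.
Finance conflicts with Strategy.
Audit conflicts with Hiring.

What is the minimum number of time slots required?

2

Ethics and Hiring conflict, so at least 2 time slots are needed.
A valid assignment using 2 time slots: IT=2, Outreach=2, Ethics=1, Research=2, Finance=1, Audit=1, Hiring=2, Strategy=2. Each listed conflict is separated.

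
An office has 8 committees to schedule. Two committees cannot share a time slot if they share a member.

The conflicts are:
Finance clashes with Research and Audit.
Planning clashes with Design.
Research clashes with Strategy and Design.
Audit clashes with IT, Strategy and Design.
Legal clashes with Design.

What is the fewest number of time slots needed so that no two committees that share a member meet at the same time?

2

Audit and Design conflict, so at least 2 time slots are needed.
Using 2 time slots: Finance=2, Planning=1, Research=1, Audit=1, IT=2, Legal=1, Strategy=2, Design=2. Every pair that conflicts lands in different time slots.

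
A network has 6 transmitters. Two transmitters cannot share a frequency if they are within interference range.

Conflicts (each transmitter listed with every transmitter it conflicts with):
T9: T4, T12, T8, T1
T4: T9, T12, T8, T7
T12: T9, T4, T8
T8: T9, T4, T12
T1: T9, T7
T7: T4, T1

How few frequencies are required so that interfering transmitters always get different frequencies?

4

T9, T4, T12, T8 all conflict with each other, so at least 4 frequencies are needed.
4 frequencies suffice: T9=2, T4=1, T12=3, T8=4, T1=1, T7=2. Every pair that conflicts lands in different frequencies.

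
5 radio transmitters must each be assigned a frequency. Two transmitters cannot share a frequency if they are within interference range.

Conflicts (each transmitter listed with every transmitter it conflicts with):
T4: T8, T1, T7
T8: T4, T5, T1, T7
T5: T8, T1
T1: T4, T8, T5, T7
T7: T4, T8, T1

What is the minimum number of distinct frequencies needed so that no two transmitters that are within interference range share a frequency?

4

T4, T8, T1, T7 are mutually in conflict, so at least 4 frequencies are needed.
4 frequencies suffice: T4=4, T8=1, T5=3, T1=2, T7=3. No two conflicting transmitters share a frequency.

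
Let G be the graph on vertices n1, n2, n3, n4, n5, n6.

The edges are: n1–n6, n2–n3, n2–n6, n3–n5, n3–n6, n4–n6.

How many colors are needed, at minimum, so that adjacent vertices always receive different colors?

3

n2, n3, n6 are mutually adjacent, so at least 3 colors are needed.
A valid assignment using 3 colors: n1=blue, n2=green, n3=blue, n4=blue, n5=red, n6=red. No two adjacent vertices share a color.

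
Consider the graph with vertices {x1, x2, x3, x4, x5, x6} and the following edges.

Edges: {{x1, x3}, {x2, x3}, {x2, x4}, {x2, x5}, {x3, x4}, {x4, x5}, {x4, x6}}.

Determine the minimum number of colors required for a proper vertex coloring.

x2, x3, x4 are pairwise adjacent, so at least 3 colors are needed.
3 colors suffice: x1=1, x2=3, x3=2, x4=1, x5=2, x6=2. No two adjacent vertices share a color.

3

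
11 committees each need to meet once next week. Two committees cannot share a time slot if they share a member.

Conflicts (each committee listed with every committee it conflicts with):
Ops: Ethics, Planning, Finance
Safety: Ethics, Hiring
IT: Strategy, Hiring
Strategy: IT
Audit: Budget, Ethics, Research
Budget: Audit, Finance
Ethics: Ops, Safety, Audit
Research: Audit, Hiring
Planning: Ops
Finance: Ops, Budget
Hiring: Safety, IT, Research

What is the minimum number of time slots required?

3

The cycle Ethics-Ops-Finance-Budget-Audit-Ethics has odd length 5, so it cannot be 2-colored; at least 3 time slots are needed.
3 time slots suffice: time slot 1 → {Ops, Strategy, Audit, Hiring}; time slot 2 → {IT, Ethics, Research, Planning, Finance}; time slot 3 → {Safety, Budget}. No two conflicting committees share a time slot.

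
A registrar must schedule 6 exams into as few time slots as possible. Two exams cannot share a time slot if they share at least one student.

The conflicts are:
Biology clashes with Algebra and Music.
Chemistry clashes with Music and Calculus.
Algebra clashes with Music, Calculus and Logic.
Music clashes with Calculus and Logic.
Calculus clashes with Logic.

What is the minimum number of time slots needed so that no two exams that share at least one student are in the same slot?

4

Algebra, Music, Calculus, Logic all conflict with each other, so at least 4 time slots are needed.
4 time slots suffice: time slot 1 → {Music}; time slot 2 → {Biology, Calculus}; time slot 3 → {Chemistry, Algebra}; time slot 4 → {Logic}. Every pair that conflicts lands in different time slots.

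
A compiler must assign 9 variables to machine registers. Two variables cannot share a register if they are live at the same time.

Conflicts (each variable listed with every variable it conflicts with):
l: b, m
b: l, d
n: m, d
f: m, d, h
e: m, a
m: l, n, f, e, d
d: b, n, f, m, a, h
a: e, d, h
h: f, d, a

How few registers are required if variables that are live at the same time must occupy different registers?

d, a, h all conflict with each other, so at least 3 registers are needed.
3 registers suffice: register 1 → {l, e, d}; register 2 → {b, m, h}; register 3 → {n, f, a}. No two conflicting variables share a register.

3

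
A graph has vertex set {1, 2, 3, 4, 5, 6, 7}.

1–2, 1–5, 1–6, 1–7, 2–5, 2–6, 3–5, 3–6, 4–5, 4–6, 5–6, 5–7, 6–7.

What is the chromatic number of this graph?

1, 2, 5, 6 are mutually adjacent (a clique of size 4), so at least 4 colors are needed.
4 colors suffice: color red → {6}; color blue → {5}; color green → {1, 3, 4}; color yellow → {2, 7}. Every edge joins two different colors.

4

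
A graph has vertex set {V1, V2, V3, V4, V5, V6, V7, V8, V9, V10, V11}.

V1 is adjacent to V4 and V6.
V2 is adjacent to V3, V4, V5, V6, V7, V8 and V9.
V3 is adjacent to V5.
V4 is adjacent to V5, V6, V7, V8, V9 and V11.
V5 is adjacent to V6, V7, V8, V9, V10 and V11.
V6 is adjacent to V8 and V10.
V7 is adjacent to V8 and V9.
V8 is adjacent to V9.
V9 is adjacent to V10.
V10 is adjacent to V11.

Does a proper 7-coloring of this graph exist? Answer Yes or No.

The chromatic number is 6. V2, V4, V5, V7, V8, V9 are pairwise adjacent (a clique of size 6), so at least 6 colors are needed.
One proper 6-coloring: V1=1, V2=3, V3=2, V4=2, V5=1, V6=4, V7=6, V8=5, V9=4, V10=2, V11=3.
Since 7 ≥ 6, a proper 7-coloring certainly exists.

Yes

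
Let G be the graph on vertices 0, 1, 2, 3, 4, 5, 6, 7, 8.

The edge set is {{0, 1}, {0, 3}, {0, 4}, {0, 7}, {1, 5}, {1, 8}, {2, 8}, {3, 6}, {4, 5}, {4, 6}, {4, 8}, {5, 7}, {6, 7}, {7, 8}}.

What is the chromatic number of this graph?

2

4 and 8 are adjacent, so at least 2 colors are needed.
2 colors suffice: color a → {0, 5, 6, 8}; color b → {1, 2, 3, 4, 7}. Every edge joins two different colors.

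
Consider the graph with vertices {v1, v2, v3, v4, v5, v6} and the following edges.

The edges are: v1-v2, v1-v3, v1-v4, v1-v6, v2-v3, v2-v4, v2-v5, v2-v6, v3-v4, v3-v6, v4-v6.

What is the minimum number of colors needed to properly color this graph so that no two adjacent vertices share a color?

5

v1, v2, v3, v4, v6 form a clique, so at least 5 colors are needed.
One proper 5-coloring: v1=4, v2=1, v3=2, v4=5, v5=2, v6=3. No two adjacent vertices share a color.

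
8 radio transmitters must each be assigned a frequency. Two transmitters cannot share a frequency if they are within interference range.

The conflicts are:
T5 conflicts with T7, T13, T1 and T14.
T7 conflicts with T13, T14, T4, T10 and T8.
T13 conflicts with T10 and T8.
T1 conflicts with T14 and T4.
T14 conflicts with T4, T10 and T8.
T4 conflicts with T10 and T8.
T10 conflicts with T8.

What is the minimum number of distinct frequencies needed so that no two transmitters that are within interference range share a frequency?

T7, T14, T4, T10, T8 pairwise conflict, so at least 5 frequencies are needed.
5 frequencies suffice: frequency 1 → {T13, T14}; frequency 2 → {T7, T1}; frequency 3 → {T5, T4}; frequency 4 → {T10}; frequency 5 → {T8}. Every pair that conflicts lands in different frequencies.

5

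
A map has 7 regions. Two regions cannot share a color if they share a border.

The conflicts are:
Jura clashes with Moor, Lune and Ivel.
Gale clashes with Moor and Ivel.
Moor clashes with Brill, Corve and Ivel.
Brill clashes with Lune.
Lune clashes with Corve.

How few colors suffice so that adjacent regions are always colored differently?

Gale, Moor, Ivel all conflict with each other, so at least 3 colors are needed.
One proper 3-coloring: Jura=2, Gale=2, Moor=1, Brill=2, Lune=1, Corve=2, Ivel=3. Every pair that conflicts lands in different colors.

3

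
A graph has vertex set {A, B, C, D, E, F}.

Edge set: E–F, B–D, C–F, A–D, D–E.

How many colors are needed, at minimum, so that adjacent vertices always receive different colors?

2

A and D are adjacent, so at least 2 colors are needed.
2 colors suffice: A=blue, B=blue, C=blue, D=red, E=blue, F=red. Every edge joins two different colors.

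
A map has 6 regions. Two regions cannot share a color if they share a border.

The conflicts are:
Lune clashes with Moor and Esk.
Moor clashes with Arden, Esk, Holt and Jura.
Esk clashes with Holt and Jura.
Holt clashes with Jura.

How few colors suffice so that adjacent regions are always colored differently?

Moor, Esk, Holt, Jura pairwise conflict, so at least 4 colors are needed.
4 colors suffice: color 1 → {Moor}; color 2 → {Arden, Esk}; color 3 → {Lune, Jura}; color 4 → {Holt}. No two conflicting regions share a color.

4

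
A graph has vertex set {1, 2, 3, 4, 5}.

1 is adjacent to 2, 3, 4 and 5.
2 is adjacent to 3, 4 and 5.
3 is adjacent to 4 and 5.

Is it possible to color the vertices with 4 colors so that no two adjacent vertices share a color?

The chromatic number is 4. 1, 2, 3, 5 are pairwise adjacent (a clique of size 4), so at least 4 colors are needed.
One proper 4-coloring: 1=red, 2=green, 3=blue, 4=yellow, 5=yellow.
That is already a proper 4-coloring.

Yes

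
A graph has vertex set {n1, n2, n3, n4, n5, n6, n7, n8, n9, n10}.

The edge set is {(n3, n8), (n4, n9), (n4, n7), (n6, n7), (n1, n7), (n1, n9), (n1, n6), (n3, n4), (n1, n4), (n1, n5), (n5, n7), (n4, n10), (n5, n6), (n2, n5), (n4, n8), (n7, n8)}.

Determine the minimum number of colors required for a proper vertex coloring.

n1, n5, n6, n7 are mutually adjacent (a clique of size 4), so at least 4 colors are needed.
A valid assignment using 4 colors: n1=3, n2=2, n3=2, n4=1, n5=1, n6=4, n7=2, n8=3, n9=2, n10=2. Each edge has distinct colors on its endpoints.

4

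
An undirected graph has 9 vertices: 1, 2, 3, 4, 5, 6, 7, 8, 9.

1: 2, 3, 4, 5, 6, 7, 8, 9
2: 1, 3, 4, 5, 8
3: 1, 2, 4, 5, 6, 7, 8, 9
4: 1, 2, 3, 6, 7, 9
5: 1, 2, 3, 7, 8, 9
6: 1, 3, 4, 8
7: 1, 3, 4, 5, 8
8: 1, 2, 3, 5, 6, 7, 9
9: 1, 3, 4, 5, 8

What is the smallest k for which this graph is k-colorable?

1, 3, 5, 7, 8 are mutually adjacent (a clique of size 5), so at least 5 colors are needed.
One proper 5-coloring: 1=blue, 2=purple, 3=red, 4=green, 5=yellow, 6=yellow, 7=purple, 8=green, 9=purple. Every edge joins two different colors.

5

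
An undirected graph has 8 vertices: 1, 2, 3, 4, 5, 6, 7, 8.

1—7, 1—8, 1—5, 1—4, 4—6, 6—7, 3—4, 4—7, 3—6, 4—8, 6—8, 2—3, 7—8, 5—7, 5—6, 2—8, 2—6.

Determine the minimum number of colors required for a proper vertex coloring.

1, 4, 7, 8 are pairwise adjacent (a clique of size 4), so at least 4 colors are needed.
4 colors suffice: color a → {1, 6}; color b → {2, 4, 5}; color c → {3, 7}; color d → {8}. Each edge has distinct colors on its endpoints.

4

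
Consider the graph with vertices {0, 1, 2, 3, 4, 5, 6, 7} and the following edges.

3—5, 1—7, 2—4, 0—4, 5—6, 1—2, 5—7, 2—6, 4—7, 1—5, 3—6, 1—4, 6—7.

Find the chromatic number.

5, 6, 7 are pairwise adjacent, so at least 3 colors are needed.
A valid assignment using 3 colors: 0=a, 1=b, 2=a, 3=a, 4=c, 5=c, 6=b, 7=a. No two adjacent vertices share a color.

3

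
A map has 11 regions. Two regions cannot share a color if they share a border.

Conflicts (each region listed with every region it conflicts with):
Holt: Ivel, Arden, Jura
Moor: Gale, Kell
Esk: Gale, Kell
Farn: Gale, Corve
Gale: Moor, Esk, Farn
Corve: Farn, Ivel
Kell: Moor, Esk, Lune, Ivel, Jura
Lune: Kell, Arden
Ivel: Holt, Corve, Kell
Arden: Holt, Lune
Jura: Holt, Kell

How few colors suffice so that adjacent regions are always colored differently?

The cycle Ivel-Kell-Lune-Arden-Holt-Ivel has odd length 5, so it cannot be 2-colored; at least 3 colors are needed.
3 colors suffice: color 1 → {Holt, Gale, Corve, Kell}; color 2 → {Moor, Esk, Farn, Lune, Ivel, Jura}; color 3 → {Arden}. Each listed conflict is separated.

3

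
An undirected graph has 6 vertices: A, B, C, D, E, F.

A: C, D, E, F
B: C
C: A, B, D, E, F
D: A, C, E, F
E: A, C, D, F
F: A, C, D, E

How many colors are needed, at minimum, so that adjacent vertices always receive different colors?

5

A, C, D, E, F are pairwise adjacent (a clique of size 5), so at least 5 colors are needed.
One proper 5-coloring: A=purple, B=blue, C=red, D=yellow, E=blue, F=green. No two adjacent vertices share a color.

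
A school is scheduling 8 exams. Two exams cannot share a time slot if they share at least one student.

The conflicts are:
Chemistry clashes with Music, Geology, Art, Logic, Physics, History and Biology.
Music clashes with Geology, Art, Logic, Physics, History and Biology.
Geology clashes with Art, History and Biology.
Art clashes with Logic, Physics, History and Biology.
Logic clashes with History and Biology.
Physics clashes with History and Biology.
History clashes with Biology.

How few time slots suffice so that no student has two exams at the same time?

6

Chemistry, Music, Geology, Art, History, Biology pairwise conflict, so at least 6 time slots are needed.
6 time slots suffice: time slot 1 → {History}; time slot 2 → {Chemistry}; time slot 3 → {Biology}; time slot 4 → {Art}; time slot 5 → {Music}; time slot 6 → {Geology, Logic, Physics}. Every pair that conflicts lands in different time slots.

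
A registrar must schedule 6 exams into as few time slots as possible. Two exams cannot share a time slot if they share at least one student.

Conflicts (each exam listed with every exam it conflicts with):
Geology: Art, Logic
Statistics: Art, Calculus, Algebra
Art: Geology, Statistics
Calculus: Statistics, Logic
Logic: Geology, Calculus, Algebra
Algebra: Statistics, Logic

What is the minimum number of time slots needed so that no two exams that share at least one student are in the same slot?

The cycle Geology-Art-Statistics-Calculus-Logic-Geology has odd length 5, so it cannot be 2-colored; at least 3 time slots are needed.
Using 3 time slots: Geology=2, Statistics=1, Art=3, Calculus=2, Logic=1, Algebra=2. Each listed conflict is separated.

3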